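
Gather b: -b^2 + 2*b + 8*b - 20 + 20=-b^2 + 10*b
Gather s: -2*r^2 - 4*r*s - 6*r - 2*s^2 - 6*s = -2*r^2 - 6*r - 2*s^2 + s*(-4*r - 6)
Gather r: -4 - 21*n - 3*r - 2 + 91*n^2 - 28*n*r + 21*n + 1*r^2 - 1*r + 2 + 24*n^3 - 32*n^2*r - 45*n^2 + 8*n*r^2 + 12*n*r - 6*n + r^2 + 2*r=24*n^3 + 46*n^2 - 6*n + r^2*(8*n + 2) + r*(-32*n^2 - 16*n - 2) - 4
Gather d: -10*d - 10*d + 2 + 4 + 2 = 8 - 20*d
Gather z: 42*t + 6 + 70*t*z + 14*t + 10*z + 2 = 56*t + z*(70*t + 10) + 8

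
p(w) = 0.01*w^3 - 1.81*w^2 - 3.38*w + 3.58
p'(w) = 0.03*w^2 - 3.62*w - 3.38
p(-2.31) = 1.61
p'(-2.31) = 5.14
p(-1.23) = 4.98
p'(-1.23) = 1.12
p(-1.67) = 4.13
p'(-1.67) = 2.75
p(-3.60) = -8.18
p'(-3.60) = 10.04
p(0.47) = 1.59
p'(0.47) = -5.07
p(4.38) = -45.11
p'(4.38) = -18.66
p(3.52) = -30.31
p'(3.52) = -15.75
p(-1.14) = 5.07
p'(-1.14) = 0.79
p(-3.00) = -2.84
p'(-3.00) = 7.75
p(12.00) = -280.34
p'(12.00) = -42.50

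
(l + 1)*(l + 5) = l^2 + 6*l + 5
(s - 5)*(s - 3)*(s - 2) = s^3 - 10*s^2 + 31*s - 30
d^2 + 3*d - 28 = (d - 4)*(d + 7)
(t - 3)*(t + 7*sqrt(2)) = t^2 - 3*t + 7*sqrt(2)*t - 21*sqrt(2)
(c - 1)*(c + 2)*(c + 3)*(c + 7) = c^4 + 11*c^3 + 29*c^2 + c - 42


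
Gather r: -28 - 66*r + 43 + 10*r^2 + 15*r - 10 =10*r^2 - 51*r + 5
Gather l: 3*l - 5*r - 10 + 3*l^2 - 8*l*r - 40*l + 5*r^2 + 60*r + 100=3*l^2 + l*(-8*r - 37) + 5*r^2 + 55*r + 90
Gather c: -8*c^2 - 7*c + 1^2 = -8*c^2 - 7*c + 1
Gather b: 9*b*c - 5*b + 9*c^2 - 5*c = b*(9*c - 5) + 9*c^2 - 5*c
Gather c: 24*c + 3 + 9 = 24*c + 12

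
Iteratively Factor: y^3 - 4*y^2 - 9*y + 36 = (y - 4)*(y^2 - 9) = (y - 4)*(y - 3)*(y + 3)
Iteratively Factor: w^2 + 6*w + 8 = (w + 4)*(w + 2)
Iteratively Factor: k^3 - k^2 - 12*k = (k - 4)*(k^2 + 3*k) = k*(k - 4)*(k + 3)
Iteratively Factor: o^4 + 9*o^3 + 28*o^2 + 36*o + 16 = (o + 1)*(o^3 + 8*o^2 + 20*o + 16) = (o + 1)*(o + 2)*(o^2 + 6*o + 8) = (o + 1)*(o + 2)*(o + 4)*(o + 2)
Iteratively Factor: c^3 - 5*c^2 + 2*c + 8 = (c + 1)*(c^2 - 6*c + 8) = (c - 2)*(c + 1)*(c - 4)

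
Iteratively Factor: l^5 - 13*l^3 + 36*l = (l + 3)*(l^4 - 3*l^3 - 4*l^2 + 12*l) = (l - 2)*(l + 3)*(l^3 - l^2 - 6*l) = (l - 3)*(l - 2)*(l + 3)*(l^2 + 2*l) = (l - 3)*(l - 2)*(l + 2)*(l + 3)*(l)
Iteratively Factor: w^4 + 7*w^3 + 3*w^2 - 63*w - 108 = (w + 3)*(w^3 + 4*w^2 - 9*w - 36) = (w - 3)*(w + 3)*(w^2 + 7*w + 12) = (w - 3)*(w + 3)^2*(w + 4)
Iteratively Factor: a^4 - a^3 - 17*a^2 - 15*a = (a + 3)*(a^3 - 4*a^2 - 5*a) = a*(a + 3)*(a^2 - 4*a - 5) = a*(a - 5)*(a + 3)*(a + 1)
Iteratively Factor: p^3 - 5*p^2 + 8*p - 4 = (p - 2)*(p^2 - 3*p + 2) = (p - 2)*(p - 1)*(p - 2)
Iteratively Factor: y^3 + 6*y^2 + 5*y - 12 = (y + 3)*(y^2 + 3*y - 4) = (y - 1)*(y + 3)*(y + 4)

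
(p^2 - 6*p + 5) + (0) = p^2 - 6*p + 5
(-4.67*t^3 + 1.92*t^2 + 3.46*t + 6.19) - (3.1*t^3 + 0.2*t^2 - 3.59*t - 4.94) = -7.77*t^3 + 1.72*t^2 + 7.05*t + 11.13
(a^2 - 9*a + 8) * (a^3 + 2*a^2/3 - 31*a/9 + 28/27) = a^5 - 25*a^4/3 - 13*a^3/9 + 1009*a^2/27 - 332*a/9 + 224/27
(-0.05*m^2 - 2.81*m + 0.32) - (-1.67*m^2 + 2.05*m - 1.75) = 1.62*m^2 - 4.86*m + 2.07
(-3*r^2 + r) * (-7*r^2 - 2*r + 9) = 21*r^4 - r^3 - 29*r^2 + 9*r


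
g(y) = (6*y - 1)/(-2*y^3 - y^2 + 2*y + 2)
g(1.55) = -1.75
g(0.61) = 1.11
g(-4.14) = -0.22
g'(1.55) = 4.44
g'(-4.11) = -0.12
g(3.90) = -0.18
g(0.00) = -0.50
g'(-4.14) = -0.12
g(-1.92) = -1.45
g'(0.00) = 3.50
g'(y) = (6*y - 1)*(6*y^2 + 2*y - 2)/(-2*y^3 - y^2 + 2*y + 2)^2 + 6/(-2*y^3 - y^2 + 2*y + 2) = 2*(12*y^3 - y + 7)/(4*y^6 + 4*y^5 - 7*y^4 - 12*y^3 + 8*y + 4)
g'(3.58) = 0.12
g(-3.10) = -0.43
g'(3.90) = 0.09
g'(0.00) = 3.50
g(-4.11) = -0.22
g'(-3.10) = -0.33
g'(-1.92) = -2.04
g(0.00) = -0.50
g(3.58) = -0.21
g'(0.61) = 3.18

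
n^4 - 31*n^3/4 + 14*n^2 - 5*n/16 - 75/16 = (n - 5)*(n - 5/2)*(n - 3/4)*(n + 1/2)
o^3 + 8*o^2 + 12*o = o*(o + 2)*(o + 6)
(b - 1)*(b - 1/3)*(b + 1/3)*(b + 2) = b^4 + b^3 - 19*b^2/9 - b/9 + 2/9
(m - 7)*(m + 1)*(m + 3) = m^3 - 3*m^2 - 25*m - 21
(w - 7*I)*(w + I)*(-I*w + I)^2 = -w^4 + 2*w^3 + 6*I*w^3 - 8*w^2 - 12*I*w^2 + 14*w + 6*I*w - 7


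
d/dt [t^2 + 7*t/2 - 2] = 2*t + 7/2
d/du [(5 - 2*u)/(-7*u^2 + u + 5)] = (14*u^2 - 2*u - (2*u - 5)*(14*u - 1) - 10)/(-7*u^2 + u + 5)^2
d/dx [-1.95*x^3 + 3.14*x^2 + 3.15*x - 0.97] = -5.85*x^2 + 6.28*x + 3.15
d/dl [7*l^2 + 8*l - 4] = 14*l + 8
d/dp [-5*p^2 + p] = 1 - 10*p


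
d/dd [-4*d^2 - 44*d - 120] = -8*d - 44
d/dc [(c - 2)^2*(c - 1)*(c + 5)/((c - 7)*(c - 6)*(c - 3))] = (c^6 - 32*c^5 + 260*c^4 - 576*c^3 - 741*c^2 + 3644*c - 2916)/(c^6 - 32*c^5 + 418*c^4 - 2844*c^3 + 10593*c^2 - 20412*c + 15876)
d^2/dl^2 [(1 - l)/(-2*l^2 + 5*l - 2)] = 2*((7 - 6*l)*(2*l^2 - 5*l + 2) + (l - 1)*(4*l - 5)^2)/(2*l^2 - 5*l + 2)^3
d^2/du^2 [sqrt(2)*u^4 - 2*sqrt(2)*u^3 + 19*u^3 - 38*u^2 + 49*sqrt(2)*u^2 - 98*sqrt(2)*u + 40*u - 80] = 12*sqrt(2)*u^2 - 12*sqrt(2)*u + 114*u - 76 + 98*sqrt(2)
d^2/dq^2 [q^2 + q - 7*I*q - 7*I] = 2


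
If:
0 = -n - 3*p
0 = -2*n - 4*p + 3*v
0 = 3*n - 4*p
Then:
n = 0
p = 0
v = 0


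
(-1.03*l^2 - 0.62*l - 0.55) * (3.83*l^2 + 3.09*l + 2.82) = -3.9449*l^4 - 5.5573*l^3 - 6.9269*l^2 - 3.4479*l - 1.551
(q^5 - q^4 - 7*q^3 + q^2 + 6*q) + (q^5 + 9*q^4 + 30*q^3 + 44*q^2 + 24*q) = 2*q^5 + 8*q^4 + 23*q^3 + 45*q^2 + 30*q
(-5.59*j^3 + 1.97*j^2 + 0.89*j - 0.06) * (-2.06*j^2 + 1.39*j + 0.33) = 11.5154*j^5 - 11.8283*j^4 - 0.9398*j^3 + 2.0108*j^2 + 0.2103*j - 0.0198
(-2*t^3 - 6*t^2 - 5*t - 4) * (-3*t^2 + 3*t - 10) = 6*t^5 + 12*t^4 + 17*t^3 + 57*t^2 + 38*t + 40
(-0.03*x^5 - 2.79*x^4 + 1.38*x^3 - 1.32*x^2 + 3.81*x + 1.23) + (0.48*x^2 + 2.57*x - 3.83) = -0.03*x^5 - 2.79*x^4 + 1.38*x^3 - 0.84*x^2 + 6.38*x - 2.6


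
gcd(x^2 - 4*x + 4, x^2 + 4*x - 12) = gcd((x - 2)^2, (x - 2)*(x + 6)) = x - 2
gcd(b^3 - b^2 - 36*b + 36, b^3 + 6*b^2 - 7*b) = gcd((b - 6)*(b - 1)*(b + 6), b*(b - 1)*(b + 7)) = b - 1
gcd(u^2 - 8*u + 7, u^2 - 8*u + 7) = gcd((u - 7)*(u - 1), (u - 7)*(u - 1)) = u^2 - 8*u + 7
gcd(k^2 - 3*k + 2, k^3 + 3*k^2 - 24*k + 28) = k - 2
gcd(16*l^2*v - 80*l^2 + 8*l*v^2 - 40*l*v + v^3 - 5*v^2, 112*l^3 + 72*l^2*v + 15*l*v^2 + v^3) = 16*l^2 + 8*l*v + v^2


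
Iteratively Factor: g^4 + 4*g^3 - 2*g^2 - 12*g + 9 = (g + 3)*(g^3 + g^2 - 5*g + 3) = (g - 1)*(g + 3)*(g^2 + 2*g - 3) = (g - 1)*(g + 3)^2*(g - 1)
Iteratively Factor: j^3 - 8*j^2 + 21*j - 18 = (j - 2)*(j^2 - 6*j + 9) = (j - 3)*(j - 2)*(j - 3)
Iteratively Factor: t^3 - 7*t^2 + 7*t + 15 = (t - 5)*(t^2 - 2*t - 3) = (t - 5)*(t - 3)*(t + 1)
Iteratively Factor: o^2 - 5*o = (o)*(o - 5)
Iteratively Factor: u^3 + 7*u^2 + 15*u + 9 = (u + 3)*(u^2 + 4*u + 3) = (u + 1)*(u + 3)*(u + 3)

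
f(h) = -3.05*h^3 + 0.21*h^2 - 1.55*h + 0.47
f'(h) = -9.15*h^2 + 0.42*h - 1.55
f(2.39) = -43.67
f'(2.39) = -52.81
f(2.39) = -43.67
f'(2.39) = -52.81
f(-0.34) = 1.14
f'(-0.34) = -2.75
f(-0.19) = 0.79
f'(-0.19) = -1.96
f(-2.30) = 42.26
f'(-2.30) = -50.92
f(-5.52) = 528.42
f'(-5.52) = -282.67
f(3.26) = -108.02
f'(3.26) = -97.42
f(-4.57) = 303.04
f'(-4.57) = -194.57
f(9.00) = -2219.92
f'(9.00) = -738.92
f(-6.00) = 676.13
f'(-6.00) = -333.47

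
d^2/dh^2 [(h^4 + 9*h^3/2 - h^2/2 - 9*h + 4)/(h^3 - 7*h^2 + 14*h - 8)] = 12*(11*h^3 - 48*h^2 + 24*h + 80)/(h^6 - 18*h^5 + 132*h^4 - 504*h^3 + 1056*h^2 - 1152*h + 512)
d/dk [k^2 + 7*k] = 2*k + 7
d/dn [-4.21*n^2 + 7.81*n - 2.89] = 7.81 - 8.42*n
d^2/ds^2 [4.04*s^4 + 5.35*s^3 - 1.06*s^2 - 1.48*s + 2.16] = 48.48*s^2 + 32.1*s - 2.12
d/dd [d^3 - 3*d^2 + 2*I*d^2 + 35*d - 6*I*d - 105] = 3*d^2 + d*(-6 + 4*I) + 35 - 6*I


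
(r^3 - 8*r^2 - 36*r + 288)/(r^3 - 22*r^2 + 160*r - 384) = (r + 6)/(r - 8)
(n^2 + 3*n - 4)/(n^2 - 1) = (n + 4)/(n + 1)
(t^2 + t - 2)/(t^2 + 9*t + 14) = (t - 1)/(t + 7)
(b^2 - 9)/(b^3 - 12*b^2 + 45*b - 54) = (b + 3)/(b^2 - 9*b + 18)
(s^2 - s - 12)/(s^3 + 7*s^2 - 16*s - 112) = (s + 3)/(s^2 + 11*s + 28)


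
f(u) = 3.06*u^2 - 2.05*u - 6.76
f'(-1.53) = -11.41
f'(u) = 6.12*u - 2.05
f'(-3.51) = -23.53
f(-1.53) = 3.54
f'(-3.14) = -21.27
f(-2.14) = 11.64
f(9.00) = 222.65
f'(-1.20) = -9.39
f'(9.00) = 53.03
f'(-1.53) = -11.41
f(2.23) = 3.89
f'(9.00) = 53.03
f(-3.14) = 29.85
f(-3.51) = 38.14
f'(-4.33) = -28.55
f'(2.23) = 11.60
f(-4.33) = 59.49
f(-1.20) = 0.11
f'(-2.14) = -15.15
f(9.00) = 222.65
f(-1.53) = 3.54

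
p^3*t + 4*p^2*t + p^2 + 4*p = p*(p + 4)*(p*t + 1)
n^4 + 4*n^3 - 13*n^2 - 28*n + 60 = (n - 2)^2*(n + 3)*(n + 5)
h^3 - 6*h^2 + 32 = (h - 4)^2*(h + 2)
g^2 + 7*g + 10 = (g + 2)*(g + 5)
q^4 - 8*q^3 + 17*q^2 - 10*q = q*(q - 5)*(q - 2)*(q - 1)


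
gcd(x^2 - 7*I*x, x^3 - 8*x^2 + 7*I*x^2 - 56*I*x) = x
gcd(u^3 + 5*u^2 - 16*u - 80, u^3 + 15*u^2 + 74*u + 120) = u^2 + 9*u + 20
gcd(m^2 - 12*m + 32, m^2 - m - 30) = 1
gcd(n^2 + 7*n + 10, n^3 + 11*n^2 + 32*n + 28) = n + 2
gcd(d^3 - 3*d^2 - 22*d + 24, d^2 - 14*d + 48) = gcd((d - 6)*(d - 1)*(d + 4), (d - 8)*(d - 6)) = d - 6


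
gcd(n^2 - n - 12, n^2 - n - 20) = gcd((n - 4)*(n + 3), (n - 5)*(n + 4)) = 1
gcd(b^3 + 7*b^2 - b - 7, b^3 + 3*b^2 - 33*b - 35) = b^2 + 8*b + 7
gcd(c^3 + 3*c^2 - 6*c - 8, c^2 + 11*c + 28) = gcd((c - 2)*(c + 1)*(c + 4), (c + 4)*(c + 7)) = c + 4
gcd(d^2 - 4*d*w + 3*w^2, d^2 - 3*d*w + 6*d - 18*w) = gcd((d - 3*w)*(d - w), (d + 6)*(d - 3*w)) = -d + 3*w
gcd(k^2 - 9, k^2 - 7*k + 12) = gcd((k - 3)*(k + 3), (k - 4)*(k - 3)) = k - 3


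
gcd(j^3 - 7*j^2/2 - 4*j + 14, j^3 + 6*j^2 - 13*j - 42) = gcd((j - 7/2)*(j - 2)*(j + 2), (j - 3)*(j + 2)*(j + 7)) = j + 2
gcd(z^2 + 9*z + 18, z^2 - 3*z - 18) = z + 3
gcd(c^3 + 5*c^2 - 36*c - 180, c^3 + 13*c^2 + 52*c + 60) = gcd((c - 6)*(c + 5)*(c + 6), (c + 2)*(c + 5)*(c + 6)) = c^2 + 11*c + 30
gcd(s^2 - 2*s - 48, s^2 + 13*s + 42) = s + 6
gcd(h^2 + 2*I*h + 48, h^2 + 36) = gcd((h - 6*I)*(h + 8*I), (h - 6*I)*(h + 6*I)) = h - 6*I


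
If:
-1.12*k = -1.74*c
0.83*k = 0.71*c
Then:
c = 0.00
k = 0.00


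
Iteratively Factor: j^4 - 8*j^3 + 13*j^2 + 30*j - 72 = (j + 2)*(j^3 - 10*j^2 + 33*j - 36) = (j - 4)*(j + 2)*(j^2 - 6*j + 9) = (j - 4)*(j - 3)*(j + 2)*(j - 3)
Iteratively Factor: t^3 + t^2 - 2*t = (t)*(t^2 + t - 2) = t*(t - 1)*(t + 2)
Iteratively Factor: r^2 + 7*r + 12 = (r + 4)*(r + 3)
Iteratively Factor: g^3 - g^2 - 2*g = (g)*(g^2 - g - 2) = g*(g - 2)*(g + 1)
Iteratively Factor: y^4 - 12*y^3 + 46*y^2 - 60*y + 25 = (y - 1)*(y^3 - 11*y^2 + 35*y - 25) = (y - 1)^2*(y^2 - 10*y + 25) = (y - 5)*(y - 1)^2*(y - 5)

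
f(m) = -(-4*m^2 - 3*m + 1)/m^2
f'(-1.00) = -5.00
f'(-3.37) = -0.32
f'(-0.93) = -5.96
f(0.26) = 0.75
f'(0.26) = 69.41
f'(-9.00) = -0.04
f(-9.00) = 3.65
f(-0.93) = -0.38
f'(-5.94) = -0.09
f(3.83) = 4.72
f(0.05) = -336.00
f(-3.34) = 3.01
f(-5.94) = 3.47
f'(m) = -(-8*m - 3)/m^2 + 2*(-4*m^2 - 3*m + 1)/m^3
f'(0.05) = 14800.00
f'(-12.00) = -0.02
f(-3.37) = 3.02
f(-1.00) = 0.00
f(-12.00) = 3.74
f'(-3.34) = -0.32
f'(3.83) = -0.17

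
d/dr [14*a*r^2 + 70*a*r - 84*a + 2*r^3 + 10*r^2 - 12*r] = 28*a*r + 70*a + 6*r^2 + 20*r - 12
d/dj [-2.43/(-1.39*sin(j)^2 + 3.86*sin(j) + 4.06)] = (9.3798 - 6.7554*sin(j))*cos(j)/(-1.39*sin(j)^2 + 3.86*sin(j) + 4.06)^2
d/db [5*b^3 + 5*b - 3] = 15*b^2 + 5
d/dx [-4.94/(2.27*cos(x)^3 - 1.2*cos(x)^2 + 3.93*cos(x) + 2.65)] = (-33.6414*cos(x)^2 + 11.856*cos(x) - 19.4142)*sin(x)/(2.27*cos(x)^3 - 1.2*cos(x)^2 + 3.93*cos(x) + 2.65)^2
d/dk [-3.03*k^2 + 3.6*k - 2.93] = 3.6 - 6.06*k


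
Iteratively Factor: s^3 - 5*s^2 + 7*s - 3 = (s - 1)*(s^2 - 4*s + 3) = (s - 3)*(s - 1)*(s - 1)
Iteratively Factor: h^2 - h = (h)*(h - 1)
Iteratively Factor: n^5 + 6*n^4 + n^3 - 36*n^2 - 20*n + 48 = (n + 3)*(n^4 + 3*n^3 - 8*n^2 - 12*n + 16) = (n + 3)*(n + 4)*(n^3 - n^2 - 4*n + 4) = (n - 2)*(n + 3)*(n + 4)*(n^2 + n - 2) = (n - 2)*(n - 1)*(n + 3)*(n + 4)*(n + 2)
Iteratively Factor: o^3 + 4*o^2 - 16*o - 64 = (o + 4)*(o^2 - 16) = (o - 4)*(o + 4)*(o + 4)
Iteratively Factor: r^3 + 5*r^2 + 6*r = (r + 2)*(r^2 + 3*r) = (r + 2)*(r + 3)*(r)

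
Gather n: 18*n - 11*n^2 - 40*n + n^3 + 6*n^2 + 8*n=n^3 - 5*n^2 - 14*n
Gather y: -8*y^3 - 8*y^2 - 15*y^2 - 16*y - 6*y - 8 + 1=-8*y^3 - 23*y^2 - 22*y - 7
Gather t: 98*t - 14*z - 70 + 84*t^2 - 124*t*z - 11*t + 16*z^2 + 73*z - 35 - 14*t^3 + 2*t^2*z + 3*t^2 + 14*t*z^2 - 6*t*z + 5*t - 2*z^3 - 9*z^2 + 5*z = -14*t^3 + t^2*(2*z + 87) + t*(14*z^2 - 130*z + 92) - 2*z^3 + 7*z^2 + 64*z - 105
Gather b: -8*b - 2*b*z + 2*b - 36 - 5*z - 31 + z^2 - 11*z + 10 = b*(-2*z - 6) + z^2 - 16*z - 57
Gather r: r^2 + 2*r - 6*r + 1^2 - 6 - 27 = r^2 - 4*r - 32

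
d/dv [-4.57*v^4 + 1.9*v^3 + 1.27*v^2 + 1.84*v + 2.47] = -18.28*v^3 + 5.7*v^2 + 2.54*v + 1.84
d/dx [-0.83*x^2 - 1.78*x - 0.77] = -1.66*x - 1.78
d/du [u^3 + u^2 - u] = 3*u^2 + 2*u - 1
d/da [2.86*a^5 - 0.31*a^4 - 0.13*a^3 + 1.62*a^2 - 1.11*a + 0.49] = 14.3*a^4 - 1.24*a^3 - 0.39*a^2 + 3.24*a - 1.11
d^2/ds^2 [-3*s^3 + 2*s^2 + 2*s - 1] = 4 - 18*s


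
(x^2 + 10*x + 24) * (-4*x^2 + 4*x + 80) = -4*x^4 - 36*x^3 + 24*x^2 + 896*x + 1920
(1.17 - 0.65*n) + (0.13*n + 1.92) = 3.09 - 0.52*n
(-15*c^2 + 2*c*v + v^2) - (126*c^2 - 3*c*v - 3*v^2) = -141*c^2 + 5*c*v + 4*v^2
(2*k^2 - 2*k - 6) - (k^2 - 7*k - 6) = k^2 + 5*k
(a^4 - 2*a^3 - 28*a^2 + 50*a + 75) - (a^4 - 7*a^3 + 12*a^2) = 5*a^3 - 40*a^2 + 50*a + 75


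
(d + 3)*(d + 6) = d^2 + 9*d + 18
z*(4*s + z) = 4*s*z + z^2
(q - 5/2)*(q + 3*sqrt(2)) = q^2 - 5*q/2 + 3*sqrt(2)*q - 15*sqrt(2)/2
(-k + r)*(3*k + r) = -3*k^2 + 2*k*r + r^2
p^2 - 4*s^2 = (p - 2*s)*(p + 2*s)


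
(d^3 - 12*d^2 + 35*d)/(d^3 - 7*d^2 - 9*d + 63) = d*(d - 5)/(d^2 - 9)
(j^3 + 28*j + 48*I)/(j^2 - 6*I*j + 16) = (j^2 - 2*I*j + 24)/(j - 8*I)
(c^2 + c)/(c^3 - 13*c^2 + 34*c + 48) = c/(c^2 - 14*c + 48)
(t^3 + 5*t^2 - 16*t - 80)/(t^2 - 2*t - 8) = (t^2 + 9*t + 20)/(t + 2)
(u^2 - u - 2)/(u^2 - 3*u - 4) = (u - 2)/(u - 4)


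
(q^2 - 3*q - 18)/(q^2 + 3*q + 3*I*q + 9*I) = (q - 6)/(q + 3*I)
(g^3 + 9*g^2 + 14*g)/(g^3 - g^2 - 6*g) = (g + 7)/(g - 3)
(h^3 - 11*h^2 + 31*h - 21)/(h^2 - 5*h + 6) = (h^2 - 8*h + 7)/(h - 2)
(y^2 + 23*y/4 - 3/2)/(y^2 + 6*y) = (y - 1/4)/y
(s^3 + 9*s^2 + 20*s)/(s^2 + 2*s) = (s^2 + 9*s + 20)/(s + 2)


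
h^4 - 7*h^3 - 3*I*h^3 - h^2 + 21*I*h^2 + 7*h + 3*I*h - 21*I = (h - 7)*(h - 1)*(h + 1)*(h - 3*I)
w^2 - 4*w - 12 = (w - 6)*(w + 2)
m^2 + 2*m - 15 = (m - 3)*(m + 5)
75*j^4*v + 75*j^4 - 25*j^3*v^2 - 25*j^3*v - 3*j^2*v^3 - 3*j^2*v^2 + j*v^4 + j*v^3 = (-5*j + v)*(-3*j + v)*(5*j + v)*(j*v + j)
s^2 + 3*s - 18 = (s - 3)*(s + 6)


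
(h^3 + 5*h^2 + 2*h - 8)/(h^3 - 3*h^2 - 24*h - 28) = (h^2 + 3*h - 4)/(h^2 - 5*h - 14)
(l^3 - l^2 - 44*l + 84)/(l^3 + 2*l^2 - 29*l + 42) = (l - 6)/(l - 3)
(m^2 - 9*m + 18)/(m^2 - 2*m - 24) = (m - 3)/(m + 4)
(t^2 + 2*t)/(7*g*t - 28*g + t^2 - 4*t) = t*(t + 2)/(7*g*t - 28*g + t^2 - 4*t)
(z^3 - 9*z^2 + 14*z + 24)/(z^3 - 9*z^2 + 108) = (z^2 - 3*z - 4)/(z^2 - 3*z - 18)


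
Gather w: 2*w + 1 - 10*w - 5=-8*w - 4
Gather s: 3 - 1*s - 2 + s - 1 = 0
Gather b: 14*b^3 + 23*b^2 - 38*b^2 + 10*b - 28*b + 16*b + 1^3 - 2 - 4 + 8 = 14*b^3 - 15*b^2 - 2*b + 3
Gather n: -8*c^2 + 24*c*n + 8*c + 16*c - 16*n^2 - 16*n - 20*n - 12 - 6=-8*c^2 + 24*c - 16*n^2 + n*(24*c - 36) - 18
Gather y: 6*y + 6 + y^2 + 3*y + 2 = y^2 + 9*y + 8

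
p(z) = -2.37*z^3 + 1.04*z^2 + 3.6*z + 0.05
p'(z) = -7.11*z^2 + 2.08*z + 3.6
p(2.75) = -31.47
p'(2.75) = -44.45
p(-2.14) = 20.34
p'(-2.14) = -33.41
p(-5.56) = 419.54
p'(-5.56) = -227.76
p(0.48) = 1.76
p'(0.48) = 2.96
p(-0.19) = -0.58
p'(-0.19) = 2.95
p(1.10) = 2.11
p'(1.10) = -2.72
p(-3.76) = 127.20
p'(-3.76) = -104.74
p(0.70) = 2.27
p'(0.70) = 1.57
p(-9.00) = 1779.62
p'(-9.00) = -591.03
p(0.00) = 0.05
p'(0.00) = 3.60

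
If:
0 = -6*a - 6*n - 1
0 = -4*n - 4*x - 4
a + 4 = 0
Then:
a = -4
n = 23/6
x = -29/6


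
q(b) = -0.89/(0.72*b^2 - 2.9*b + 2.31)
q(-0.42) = -0.24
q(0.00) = -0.39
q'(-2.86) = -0.02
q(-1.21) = -0.13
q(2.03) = 1.46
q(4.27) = -0.29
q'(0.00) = -0.48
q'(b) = -0.89*(2.9 - 1.44*b)/(0.72*b^2 - 2.9*b + 2.31)^2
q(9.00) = -0.03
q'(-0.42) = -0.23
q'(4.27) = 0.31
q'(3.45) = 2.41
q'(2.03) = 0.06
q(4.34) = -0.27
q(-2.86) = -0.05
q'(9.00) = 0.01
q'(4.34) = 0.28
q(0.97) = -5.10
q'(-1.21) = -0.09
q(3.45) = -1.02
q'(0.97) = -43.96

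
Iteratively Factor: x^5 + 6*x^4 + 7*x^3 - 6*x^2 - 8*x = (x + 1)*(x^4 + 5*x^3 + 2*x^2 - 8*x) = (x + 1)*(x + 2)*(x^3 + 3*x^2 - 4*x) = x*(x + 1)*(x + 2)*(x^2 + 3*x - 4) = x*(x - 1)*(x + 1)*(x + 2)*(x + 4)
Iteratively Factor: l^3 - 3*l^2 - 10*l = (l + 2)*(l^2 - 5*l) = l*(l + 2)*(l - 5)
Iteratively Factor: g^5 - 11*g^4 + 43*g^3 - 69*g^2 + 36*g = (g)*(g^4 - 11*g^3 + 43*g^2 - 69*g + 36) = g*(g - 1)*(g^3 - 10*g^2 + 33*g - 36) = g*(g - 3)*(g - 1)*(g^2 - 7*g + 12) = g*(g - 3)^2*(g - 1)*(g - 4)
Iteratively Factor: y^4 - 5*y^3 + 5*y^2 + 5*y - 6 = (y - 1)*(y^3 - 4*y^2 + y + 6) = (y - 2)*(y - 1)*(y^2 - 2*y - 3) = (y - 3)*(y - 2)*(y - 1)*(y + 1)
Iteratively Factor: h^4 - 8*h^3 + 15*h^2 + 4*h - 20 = (h - 5)*(h^3 - 3*h^2 + 4) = (h - 5)*(h - 2)*(h^2 - h - 2) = (h - 5)*(h - 2)^2*(h + 1)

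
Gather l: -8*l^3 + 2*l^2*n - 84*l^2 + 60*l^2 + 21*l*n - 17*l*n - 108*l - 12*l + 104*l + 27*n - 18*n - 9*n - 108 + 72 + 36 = -8*l^3 + l^2*(2*n - 24) + l*(4*n - 16)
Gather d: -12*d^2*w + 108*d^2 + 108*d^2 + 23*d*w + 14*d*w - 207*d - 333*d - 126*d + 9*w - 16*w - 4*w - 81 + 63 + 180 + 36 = d^2*(216 - 12*w) + d*(37*w - 666) - 11*w + 198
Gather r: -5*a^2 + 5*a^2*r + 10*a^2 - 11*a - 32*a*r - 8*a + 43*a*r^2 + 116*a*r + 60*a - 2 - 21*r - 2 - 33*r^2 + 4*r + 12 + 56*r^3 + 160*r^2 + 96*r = 5*a^2 + 41*a + 56*r^3 + r^2*(43*a + 127) + r*(5*a^2 + 84*a + 79) + 8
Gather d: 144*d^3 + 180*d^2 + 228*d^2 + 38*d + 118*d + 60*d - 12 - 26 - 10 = 144*d^3 + 408*d^2 + 216*d - 48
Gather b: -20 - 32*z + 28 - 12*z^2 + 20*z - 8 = -12*z^2 - 12*z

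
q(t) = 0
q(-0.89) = 0.00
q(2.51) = 0.00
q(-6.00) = 0.00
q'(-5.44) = 0.00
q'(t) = 0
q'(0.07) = 0.00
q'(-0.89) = 0.00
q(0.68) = 0.00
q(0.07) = 0.00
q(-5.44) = 0.00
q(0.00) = 0.00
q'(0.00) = 0.00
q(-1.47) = 0.00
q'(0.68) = 0.00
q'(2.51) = 0.00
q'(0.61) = 0.00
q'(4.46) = 0.00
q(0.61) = 0.00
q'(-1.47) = 0.00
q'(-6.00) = 0.00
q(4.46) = 0.00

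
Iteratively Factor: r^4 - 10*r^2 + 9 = (r - 1)*(r^3 + r^2 - 9*r - 9) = (r - 1)*(r + 3)*(r^2 - 2*r - 3) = (r - 3)*(r - 1)*(r + 3)*(r + 1)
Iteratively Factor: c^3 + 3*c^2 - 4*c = (c - 1)*(c^2 + 4*c) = (c - 1)*(c + 4)*(c)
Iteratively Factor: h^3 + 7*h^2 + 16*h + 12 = (h + 3)*(h^2 + 4*h + 4) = (h + 2)*(h + 3)*(h + 2)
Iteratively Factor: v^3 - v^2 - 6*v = (v + 2)*(v^2 - 3*v) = (v - 3)*(v + 2)*(v)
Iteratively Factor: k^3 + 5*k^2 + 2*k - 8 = (k + 2)*(k^2 + 3*k - 4) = (k - 1)*(k + 2)*(k + 4)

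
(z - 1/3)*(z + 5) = z^2 + 14*z/3 - 5/3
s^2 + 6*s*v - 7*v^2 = (s - v)*(s + 7*v)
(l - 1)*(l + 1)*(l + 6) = l^3 + 6*l^2 - l - 6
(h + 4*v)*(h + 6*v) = h^2 + 10*h*v + 24*v^2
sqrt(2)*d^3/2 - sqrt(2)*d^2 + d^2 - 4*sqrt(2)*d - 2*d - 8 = (d - 4)*(d + 2)*(sqrt(2)*d/2 + 1)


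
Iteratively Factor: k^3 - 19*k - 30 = (k - 5)*(k^2 + 5*k + 6) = (k - 5)*(k + 2)*(k + 3)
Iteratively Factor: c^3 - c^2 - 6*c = (c + 2)*(c^2 - 3*c) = (c - 3)*(c + 2)*(c)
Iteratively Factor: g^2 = (g)*(g)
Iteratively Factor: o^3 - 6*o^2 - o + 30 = (o + 2)*(o^2 - 8*o + 15) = (o - 3)*(o + 2)*(o - 5)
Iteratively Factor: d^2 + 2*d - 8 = (d + 4)*(d - 2)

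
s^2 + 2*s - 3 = (s - 1)*(s + 3)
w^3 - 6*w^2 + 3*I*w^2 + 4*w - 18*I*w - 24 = (w - 6)*(w - I)*(w + 4*I)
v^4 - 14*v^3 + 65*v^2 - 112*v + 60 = (v - 6)*(v - 5)*(v - 2)*(v - 1)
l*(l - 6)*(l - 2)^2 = l^4 - 10*l^3 + 28*l^2 - 24*l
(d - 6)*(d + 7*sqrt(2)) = d^2 - 6*d + 7*sqrt(2)*d - 42*sqrt(2)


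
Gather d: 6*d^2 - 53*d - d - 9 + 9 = 6*d^2 - 54*d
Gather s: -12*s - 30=-12*s - 30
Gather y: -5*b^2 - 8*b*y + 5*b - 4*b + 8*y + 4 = -5*b^2 + b + y*(8 - 8*b) + 4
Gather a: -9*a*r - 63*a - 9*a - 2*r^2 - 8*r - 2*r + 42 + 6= a*(-9*r - 72) - 2*r^2 - 10*r + 48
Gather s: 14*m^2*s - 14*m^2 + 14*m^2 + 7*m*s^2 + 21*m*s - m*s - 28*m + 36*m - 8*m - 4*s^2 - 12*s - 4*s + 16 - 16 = s^2*(7*m - 4) + s*(14*m^2 + 20*m - 16)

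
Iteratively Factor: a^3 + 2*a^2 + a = (a + 1)*(a^2 + a) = (a + 1)^2*(a)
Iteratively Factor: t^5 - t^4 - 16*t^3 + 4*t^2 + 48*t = (t - 4)*(t^4 + 3*t^3 - 4*t^2 - 12*t) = (t - 4)*(t + 3)*(t^3 - 4*t) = (t - 4)*(t + 2)*(t + 3)*(t^2 - 2*t) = t*(t - 4)*(t + 2)*(t + 3)*(t - 2)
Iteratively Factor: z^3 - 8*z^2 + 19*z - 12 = (z - 4)*(z^2 - 4*z + 3) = (z - 4)*(z - 1)*(z - 3)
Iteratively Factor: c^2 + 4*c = (c + 4)*(c)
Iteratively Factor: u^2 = (u)*(u)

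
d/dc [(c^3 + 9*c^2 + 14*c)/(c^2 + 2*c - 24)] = (c^4 + 4*c^3 - 68*c^2 - 432*c - 336)/(c^4 + 4*c^3 - 44*c^2 - 96*c + 576)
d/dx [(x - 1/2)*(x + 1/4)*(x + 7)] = 3*x^2 + 27*x/2 - 15/8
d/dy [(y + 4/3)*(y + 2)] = 2*y + 10/3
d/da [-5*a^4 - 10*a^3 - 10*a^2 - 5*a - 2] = -20*a^3 - 30*a^2 - 20*a - 5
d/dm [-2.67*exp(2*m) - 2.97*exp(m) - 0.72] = (-5.34*exp(m) - 2.97)*exp(m)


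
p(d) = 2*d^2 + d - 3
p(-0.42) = -3.07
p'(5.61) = 23.44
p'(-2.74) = -9.96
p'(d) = 4*d + 1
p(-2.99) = 11.89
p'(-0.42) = -0.68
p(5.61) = 65.55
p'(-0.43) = -0.72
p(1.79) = 5.20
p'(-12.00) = -47.00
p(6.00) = 75.00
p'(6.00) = 25.00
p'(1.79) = 8.16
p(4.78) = 47.48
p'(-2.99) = -10.96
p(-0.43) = -3.06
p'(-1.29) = -4.16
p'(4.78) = 20.12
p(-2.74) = 9.28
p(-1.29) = -0.96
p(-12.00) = 273.00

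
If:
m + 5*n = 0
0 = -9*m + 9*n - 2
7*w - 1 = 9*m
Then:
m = -5/27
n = 1/27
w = -2/21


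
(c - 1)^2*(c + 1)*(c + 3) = c^4 + 2*c^3 - 4*c^2 - 2*c + 3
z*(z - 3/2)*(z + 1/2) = z^3 - z^2 - 3*z/4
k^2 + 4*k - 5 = (k - 1)*(k + 5)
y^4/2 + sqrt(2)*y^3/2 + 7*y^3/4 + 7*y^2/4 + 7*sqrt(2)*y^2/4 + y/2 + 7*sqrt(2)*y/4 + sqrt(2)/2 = (y/2 + 1/2)*(y + 1/2)*(y + 2)*(y + sqrt(2))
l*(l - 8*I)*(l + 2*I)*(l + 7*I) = l^4 + I*l^3 + 58*l^2 + 112*I*l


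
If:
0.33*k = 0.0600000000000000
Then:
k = 0.18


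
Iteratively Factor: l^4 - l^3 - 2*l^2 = (l + 1)*(l^3 - 2*l^2) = (l - 2)*(l + 1)*(l^2) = l*(l - 2)*(l + 1)*(l)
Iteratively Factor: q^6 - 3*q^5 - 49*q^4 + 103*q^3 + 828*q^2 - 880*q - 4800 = (q - 5)*(q^5 + 2*q^4 - 39*q^3 - 92*q^2 + 368*q + 960) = (q - 5)*(q + 3)*(q^4 - q^3 - 36*q^2 + 16*q + 320) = (q - 5)*(q + 3)*(q + 4)*(q^3 - 5*q^2 - 16*q + 80) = (q - 5)*(q + 3)*(q + 4)^2*(q^2 - 9*q + 20) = (q - 5)^2*(q + 3)*(q + 4)^2*(q - 4)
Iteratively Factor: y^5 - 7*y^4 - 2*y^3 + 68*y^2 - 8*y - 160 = (y - 5)*(y^4 - 2*y^3 - 12*y^2 + 8*y + 32) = (y - 5)*(y - 2)*(y^3 - 12*y - 16) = (y - 5)*(y - 4)*(y - 2)*(y^2 + 4*y + 4) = (y - 5)*(y - 4)*(y - 2)*(y + 2)*(y + 2)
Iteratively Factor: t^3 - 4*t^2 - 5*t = (t)*(t^2 - 4*t - 5) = t*(t + 1)*(t - 5)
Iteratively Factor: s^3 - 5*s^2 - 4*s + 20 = (s - 5)*(s^2 - 4) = (s - 5)*(s + 2)*(s - 2)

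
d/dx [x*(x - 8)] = 2*x - 8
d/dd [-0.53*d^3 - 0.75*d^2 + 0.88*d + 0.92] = -1.59*d^2 - 1.5*d + 0.88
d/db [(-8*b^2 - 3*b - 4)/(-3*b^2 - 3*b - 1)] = (15*b^2 - 8*b - 9)/(9*b^4 + 18*b^3 + 15*b^2 + 6*b + 1)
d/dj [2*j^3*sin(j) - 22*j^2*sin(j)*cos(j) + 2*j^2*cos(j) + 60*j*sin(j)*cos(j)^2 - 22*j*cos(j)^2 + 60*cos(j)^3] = 2*j^3*cos(j) + 4*j^2*sin(j) - 44*j^2*cos(j)^2 + 22*j^2 + 180*j*cos(j)^3 - 116*j*cos(j) - 120*sin(j)*cos(j)^2 - 22*cos(j)^2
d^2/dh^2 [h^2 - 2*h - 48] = 2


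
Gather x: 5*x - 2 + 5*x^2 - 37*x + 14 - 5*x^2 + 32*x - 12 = 0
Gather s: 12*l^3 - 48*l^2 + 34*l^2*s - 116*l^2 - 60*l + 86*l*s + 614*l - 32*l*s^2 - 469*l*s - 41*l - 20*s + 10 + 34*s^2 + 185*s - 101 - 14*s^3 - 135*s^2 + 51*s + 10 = 12*l^3 - 164*l^2 + 513*l - 14*s^3 + s^2*(-32*l - 101) + s*(34*l^2 - 383*l + 216) - 81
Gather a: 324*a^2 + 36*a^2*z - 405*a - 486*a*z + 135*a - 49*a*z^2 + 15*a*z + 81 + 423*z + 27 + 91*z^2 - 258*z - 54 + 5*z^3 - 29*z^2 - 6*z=a^2*(36*z + 324) + a*(-49*z^2 - 471*z - 270) + 5*z^3 + 62*z^2 + 159*z + 54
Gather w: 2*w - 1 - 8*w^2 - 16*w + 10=-8*w^2 - 14*w + 9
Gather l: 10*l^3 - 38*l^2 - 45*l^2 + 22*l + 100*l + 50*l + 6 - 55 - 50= 10*l^3 - 83*l^2 + 172*l - 99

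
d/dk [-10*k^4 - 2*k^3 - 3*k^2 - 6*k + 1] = -40*k^3 - 6*k^2 - 6*k - 6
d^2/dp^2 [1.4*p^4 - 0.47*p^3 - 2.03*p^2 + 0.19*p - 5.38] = 16.8*p^2 - 2.82*p - 4.06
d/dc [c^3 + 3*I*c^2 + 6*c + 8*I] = 3*c^2 + 6*I*c + 6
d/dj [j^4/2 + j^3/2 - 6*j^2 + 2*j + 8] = 2*j^3 + 3*j^2/2 - 12*j + 2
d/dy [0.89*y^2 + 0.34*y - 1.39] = 1.78*y + 0.34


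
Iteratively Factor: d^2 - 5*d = (d - 5)*(d)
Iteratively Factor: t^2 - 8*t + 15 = (t - 3)*(t - 5)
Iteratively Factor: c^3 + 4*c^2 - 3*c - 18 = (c + 3)*(c^2 + c - 6) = (c - 2)*(c + 3)*(c + 3)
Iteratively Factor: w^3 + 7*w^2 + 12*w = (w)*(w^2 + 7*w + 12) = w*(w + 3)*(w + 4)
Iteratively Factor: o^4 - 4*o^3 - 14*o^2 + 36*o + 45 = (o + 3)*(o^3 - 7*o^2 + 7*o + 15) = (o - 3)*(o + 3)*(o^2 - 4*o - 5) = (o - 5)*(o - 3)*(o + 3)*(o + 1)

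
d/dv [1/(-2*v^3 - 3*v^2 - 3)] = 6*v*(v + 1)/(2*v^3 + 3*v^2 + 3)^2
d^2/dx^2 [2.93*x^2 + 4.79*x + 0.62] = 5.86000000000000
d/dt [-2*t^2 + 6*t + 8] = 6 - 4*t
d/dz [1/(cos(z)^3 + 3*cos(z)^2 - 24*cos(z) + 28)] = 3*(cos(z) + 4)*sin(z)/((cos(z) - 2)^3*(cos(z) + 7)^2)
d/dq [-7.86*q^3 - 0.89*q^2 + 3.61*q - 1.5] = -23.58*q^2 - 1.78*q + 3.61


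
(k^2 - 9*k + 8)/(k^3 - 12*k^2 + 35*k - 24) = 1/(k - 3)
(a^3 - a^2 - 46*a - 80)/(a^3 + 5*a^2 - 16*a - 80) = (a^2 - 6*a - 16)/(a^2 - 16)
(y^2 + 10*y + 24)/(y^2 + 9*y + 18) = (y + 4)/(y + 3)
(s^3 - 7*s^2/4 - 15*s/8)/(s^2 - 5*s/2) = s + 3/4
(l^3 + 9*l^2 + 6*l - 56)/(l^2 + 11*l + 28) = l - 2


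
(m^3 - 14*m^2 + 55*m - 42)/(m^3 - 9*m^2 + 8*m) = (m^2 - 13*m + 42)/(m*(m - 8))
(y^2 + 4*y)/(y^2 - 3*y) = (y + 4)/(y - 3)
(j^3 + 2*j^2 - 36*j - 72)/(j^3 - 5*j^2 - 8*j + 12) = (j + 6)/(j - 1)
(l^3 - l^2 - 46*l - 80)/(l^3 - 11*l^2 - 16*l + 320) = (l + 2)/(l - 8)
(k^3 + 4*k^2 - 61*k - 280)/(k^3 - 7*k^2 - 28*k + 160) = (k + 7)/(k - 4)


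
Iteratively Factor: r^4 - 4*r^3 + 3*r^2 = (r)*(r^3 - 4*r^2 + 3*r) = r*(r - 3)*(r^2 - r) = r^2*(r - 3)*(r - 1)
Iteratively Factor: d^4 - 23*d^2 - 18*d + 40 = (d - 5)*(d^3 + 5*d^2 + 2*d - 8) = (d - 5)*(d + 4)*(d^2 + d - 2) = (d - 5)*(d + 2)*(d + 4)*(d - 1)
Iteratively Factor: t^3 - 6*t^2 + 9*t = (t - 3)*(t^2 - 3*t) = (t - 3)^2*(t)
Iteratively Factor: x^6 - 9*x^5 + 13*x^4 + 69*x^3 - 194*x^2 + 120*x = (x - 5)*(x^5 - 4*x^4 - 7*x^3 + 34*x^2 - 24*x) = (x - 5)*(x - 2)*(x^4 - 2*x^3 - 11*x^2 + 12*x) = (x - 5)*(x - 4)*(x - 2)*(x^3 + 2*x^2 - 3*x) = (x - 5)*(x - 4)*(x - 2)*(x + 3)*(x^2 - x) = x*(x - 5)*(x - 4)*(x - 2)*(x + 3)*(x - 1)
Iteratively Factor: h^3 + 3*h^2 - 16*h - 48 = (h - 4)*(h^2 + 7*h + 12) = (h - 4)*(h + 4)*(h + 3)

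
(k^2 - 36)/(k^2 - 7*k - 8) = (36 - k^2)/(-k^2 + 7*k + 8)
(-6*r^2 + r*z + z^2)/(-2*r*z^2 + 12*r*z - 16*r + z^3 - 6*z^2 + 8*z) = (3*r + z)/(z^2 - 6*z + 8)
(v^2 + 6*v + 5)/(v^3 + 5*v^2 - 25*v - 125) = (v + 1)/(v^2 - 25)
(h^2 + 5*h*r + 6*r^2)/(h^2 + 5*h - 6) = (h^2 + 5*h*r + 6*r^2)/(h^2 + 5*h - 6)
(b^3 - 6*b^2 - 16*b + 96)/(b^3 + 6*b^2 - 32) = (b^2 - 10*b + 24)/(b^2 + 2*b - 8)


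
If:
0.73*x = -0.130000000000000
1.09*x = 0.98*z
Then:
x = -0.18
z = -0.20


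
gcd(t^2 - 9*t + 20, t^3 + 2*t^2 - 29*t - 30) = t - 5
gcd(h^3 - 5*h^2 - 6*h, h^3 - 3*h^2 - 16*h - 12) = h^2 - 5*h - 6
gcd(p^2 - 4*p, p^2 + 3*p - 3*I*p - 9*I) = 1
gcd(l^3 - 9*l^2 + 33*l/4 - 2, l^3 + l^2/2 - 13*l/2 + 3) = l - 1/2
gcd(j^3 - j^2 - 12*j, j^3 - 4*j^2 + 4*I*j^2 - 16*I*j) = j^2 - 4*j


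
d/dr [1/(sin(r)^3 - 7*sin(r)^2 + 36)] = (14 - 3*sin(r))*sin(r)*cos(r)/(sin(r)^3 - 7*sin(r)^2 + 36)^2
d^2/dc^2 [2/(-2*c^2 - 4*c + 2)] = 2*(c^2 + 2*c - 4*(c + 1)^2 - 1)/(c^2 + 2*c - 1)^3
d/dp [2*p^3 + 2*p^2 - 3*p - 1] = 6*p^2 + 4*p - 3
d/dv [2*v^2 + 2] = 4*v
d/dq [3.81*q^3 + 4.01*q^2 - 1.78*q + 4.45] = 11.43*q^2 + 8.02*q - 1.78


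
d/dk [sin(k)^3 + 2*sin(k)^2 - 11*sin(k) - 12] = (3*sin(k)^2 + 4*sin(k) - 11)*cos(k)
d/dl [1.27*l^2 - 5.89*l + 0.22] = 2.54*l - 5.89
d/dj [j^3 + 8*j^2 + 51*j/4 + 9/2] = 3*j^2 + 16*j + 51/4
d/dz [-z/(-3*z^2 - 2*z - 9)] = 3*(3 - z^2)/(9*z^4 + 12*z^3 + 58*z^2 + 36*z + 81)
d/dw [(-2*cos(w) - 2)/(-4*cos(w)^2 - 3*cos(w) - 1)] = 2*(-4*sin(w)^2 + 8*cos(w) + 6)*sin(w)/(4*cos(w)^2 + 3*cos(w) + 1)^2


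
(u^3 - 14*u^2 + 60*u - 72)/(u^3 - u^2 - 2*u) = (u^2 - 12*u + 36)/(u*(u + 1))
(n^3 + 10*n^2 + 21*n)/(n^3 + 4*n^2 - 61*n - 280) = n*(n + 3)/(n^2 - 3*n - 40)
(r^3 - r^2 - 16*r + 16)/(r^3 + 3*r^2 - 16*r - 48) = (r - 1)/(r + 3)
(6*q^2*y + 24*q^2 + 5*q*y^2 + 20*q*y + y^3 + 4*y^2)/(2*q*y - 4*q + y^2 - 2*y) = (3*q*y + 12*q + y^2 + 4*y)/(y - 2)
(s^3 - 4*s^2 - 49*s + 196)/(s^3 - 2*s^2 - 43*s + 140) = (s - 7)/(s - 5)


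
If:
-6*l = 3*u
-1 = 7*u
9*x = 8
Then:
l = 1/14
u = -1/7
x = 8/9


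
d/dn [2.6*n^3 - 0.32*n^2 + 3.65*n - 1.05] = 7.8*n^2 - 0.64*n + 3.65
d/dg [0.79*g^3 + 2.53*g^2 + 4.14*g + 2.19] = 2.37*g^2 + 5.06*g + 4.14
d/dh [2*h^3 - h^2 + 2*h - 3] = 6*h^2 - 2*h + 2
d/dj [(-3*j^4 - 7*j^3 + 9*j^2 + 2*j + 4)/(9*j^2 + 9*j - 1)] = 2*(-27*j^5 - 72*j^4 - 57*j^3 + 42*j^2 - 45*j - 19)/(81*j^4 + 162*j^3 + 63*j^2 - 18*j + 1)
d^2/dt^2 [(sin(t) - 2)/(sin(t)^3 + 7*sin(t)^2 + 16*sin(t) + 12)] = (-4*sin(t)^5 + 13*sin(t)^4 + 139*sin(t)^3 + 134*sin(t)^2 - 290*sin(t) - 268)/((sin(t) + 2)^4*(sin(t) + 3)^3)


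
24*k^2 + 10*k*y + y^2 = (4*k + y)*(6*k + y)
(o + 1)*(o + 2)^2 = o^3 + 5*o^2 + 8*o + 4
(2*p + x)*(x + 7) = 2*p*x + 14*p + x^2 + 7*x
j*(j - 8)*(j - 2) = j^3 - 10*j^2 + 16*j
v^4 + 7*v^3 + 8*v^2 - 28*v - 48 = (v - 2)*(v + 2)*(v + 3)*(v + 4)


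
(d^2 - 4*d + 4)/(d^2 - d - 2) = (d - 2)/(d + 1)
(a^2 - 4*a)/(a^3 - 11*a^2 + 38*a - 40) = a/(a^2 - 7*a + 10)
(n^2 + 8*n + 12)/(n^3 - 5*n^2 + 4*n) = (n^2 + 8*n + 12)/(n*(n^2 - 5*n + 4))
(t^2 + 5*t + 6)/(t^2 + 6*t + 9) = (t + 2)/(t + 3)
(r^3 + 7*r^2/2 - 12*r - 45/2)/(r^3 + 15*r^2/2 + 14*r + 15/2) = (r - 3)/(r + 1)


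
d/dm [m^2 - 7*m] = 2*m - 7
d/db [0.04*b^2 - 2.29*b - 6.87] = 0.08*b - 2.29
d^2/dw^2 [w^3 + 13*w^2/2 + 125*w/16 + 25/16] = 6*w + 13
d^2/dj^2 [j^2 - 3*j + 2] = 2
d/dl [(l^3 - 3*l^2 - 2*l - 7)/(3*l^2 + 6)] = (l^4 + 8*l^2 + 2*l - 4)/(3*(l^4 + 4*l^2 + 4))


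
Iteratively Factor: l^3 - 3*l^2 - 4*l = (l)*(l^2 - 3*l - 4) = l*(l - 4)*(l + 1)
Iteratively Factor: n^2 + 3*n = (n + 3)*(n)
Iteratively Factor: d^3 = (d)*(d^2) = d^2*(d)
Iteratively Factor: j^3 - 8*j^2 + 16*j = (j - 4)*(j^2 - 4*j) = j*(j - 4)*(j - 4)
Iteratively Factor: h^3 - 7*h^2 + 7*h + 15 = (h - 3)*(h^2 - 4*h - 5) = (h - 3)*(h + 1)*(h - 5)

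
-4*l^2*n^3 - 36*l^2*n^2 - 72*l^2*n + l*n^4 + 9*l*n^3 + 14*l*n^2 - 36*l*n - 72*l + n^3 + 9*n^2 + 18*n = (-4*l + n)*(n + 3)*(n + 6)*(l*n + 1)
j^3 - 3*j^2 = j^2*(j - 3)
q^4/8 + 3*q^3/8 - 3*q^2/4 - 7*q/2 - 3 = (q/4 + 1/2)*(q/2 + 1)*(q - 3)*(q + 2)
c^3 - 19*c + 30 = (c - 3)*(c - 2)*(c + 5)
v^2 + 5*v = v*(v + 5)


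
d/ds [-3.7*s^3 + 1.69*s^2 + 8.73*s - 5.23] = -11.1*s^2 + 3.38*s + 8.73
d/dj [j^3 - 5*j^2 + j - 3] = 3*j^2 - 10*j + 1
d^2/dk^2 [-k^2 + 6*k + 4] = -2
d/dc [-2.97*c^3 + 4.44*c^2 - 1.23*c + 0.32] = -8.91*c^2 + 8.88*c - 1.23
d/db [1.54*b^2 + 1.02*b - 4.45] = 3.08*b + 1.02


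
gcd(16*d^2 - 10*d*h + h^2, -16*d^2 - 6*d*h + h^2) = 8*d - h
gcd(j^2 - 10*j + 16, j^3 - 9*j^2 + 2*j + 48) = j - 8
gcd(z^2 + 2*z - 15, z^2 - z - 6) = z - 3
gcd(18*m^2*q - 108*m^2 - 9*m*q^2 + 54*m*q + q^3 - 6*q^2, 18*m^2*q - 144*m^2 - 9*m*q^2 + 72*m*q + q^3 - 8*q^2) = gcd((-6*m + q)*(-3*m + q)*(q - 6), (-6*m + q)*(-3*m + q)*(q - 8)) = 18*m^2 - 9*m*q + q^2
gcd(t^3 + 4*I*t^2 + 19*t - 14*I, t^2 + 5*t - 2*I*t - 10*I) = t - 2*I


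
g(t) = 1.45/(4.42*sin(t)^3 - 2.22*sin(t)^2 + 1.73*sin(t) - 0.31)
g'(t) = 1.45*(-13.26*sin(t)^2*cos(t) + 4.44*sin(t)*cos(t) - 1.73*cos(t))/(4.42*sin(t)^3 - 2.22*sin(t)^2 + 1.73*sin(t) - 0.31)^2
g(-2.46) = -0.43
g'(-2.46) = 0.96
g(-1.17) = -0.20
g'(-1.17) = -0.18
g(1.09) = 0.57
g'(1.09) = -0.84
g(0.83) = 0.95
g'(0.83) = -2.36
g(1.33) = 0.44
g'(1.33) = -0.31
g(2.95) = -47.47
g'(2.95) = 2082.65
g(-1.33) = -0.18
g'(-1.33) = -0.10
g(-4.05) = 0.79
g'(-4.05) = 1.70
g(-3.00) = -2.37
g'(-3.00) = 10.08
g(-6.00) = 15.03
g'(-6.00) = -228.00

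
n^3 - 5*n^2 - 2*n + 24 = (n - 4)*(n - 3)*(n + 2)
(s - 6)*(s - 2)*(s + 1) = s^3 - 7*s^2 + 4*s + 12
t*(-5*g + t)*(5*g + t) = -25*g^2*t + t^3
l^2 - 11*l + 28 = (l - 7)*(l - 4)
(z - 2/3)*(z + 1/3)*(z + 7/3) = z^3 + 2*z^2 - z - 14/27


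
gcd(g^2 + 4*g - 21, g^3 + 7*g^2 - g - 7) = g + 7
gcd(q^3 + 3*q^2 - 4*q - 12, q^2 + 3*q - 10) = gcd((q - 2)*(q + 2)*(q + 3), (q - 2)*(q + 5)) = q - 2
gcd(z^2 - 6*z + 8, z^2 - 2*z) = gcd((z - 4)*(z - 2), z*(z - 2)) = z - 2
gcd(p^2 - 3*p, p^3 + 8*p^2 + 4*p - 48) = 1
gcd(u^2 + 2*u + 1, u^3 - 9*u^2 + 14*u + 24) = u + 1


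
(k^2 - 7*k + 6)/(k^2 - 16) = (k^2 - 7*k + 6)/(k^2 - 16)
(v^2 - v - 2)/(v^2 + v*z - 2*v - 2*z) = (v + 1)/(v + z)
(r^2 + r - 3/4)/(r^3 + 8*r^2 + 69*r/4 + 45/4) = (2*r - 1)/(2*r^2 + 13*r + 15)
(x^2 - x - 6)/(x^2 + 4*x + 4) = (x - 3)/(x + 2)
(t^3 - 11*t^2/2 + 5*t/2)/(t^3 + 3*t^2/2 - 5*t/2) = (2*t^2 - 11*t + 5)/(2*t^2 + 3*t - 5)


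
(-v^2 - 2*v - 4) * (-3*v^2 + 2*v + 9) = 3*v^4 + 4*v^3 - v^2 - 26*v - 36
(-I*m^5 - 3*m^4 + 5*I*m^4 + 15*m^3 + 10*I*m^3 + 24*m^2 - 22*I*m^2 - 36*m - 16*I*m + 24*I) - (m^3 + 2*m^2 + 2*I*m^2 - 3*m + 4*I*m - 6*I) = -I*m^5 - 3*m^4 + 5*I*m^4 + 14*m^3 + 10*I*m^3 + 22*m^2 - 24*I*m^2 - 33*m - 20*I*m + 30*I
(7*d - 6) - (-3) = 7*d - 3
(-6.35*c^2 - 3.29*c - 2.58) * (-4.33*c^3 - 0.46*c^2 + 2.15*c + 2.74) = 27.4955*c^5 + 17.1667*c^4 - 0.967699999999998*c^3 - 23.2857*c^2 - 14.5616*c - 7.0692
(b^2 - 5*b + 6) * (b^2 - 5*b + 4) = b^4 - 10*b^3 + 35*b^2 - 50*b + 24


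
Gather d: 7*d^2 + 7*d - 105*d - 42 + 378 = 7*d^2 - 98*d + 336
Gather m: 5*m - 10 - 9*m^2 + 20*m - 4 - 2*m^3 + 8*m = -2*m^3 - 9*m^2 + 33*m - 14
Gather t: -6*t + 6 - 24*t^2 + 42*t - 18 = -24*t^2 + 36*t - 12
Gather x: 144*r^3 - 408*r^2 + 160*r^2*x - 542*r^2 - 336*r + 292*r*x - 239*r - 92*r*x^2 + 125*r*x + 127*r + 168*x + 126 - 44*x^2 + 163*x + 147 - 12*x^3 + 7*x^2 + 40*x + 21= 144*r^3 - 950*r^2 - 448*r - 12*x^3 + x^2*(-92*r - 37) + x*(160*r^2 + 417*r + 371) + 294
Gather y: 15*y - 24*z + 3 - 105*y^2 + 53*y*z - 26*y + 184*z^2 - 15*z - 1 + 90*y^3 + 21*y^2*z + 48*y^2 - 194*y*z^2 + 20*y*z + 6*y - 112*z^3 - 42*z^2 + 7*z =90*y^3 + y^2*(21*z - 57) + y*(-194*z^2 + 73*z - 5) - 112*z^3 + 142*z^2 - 32*z + 2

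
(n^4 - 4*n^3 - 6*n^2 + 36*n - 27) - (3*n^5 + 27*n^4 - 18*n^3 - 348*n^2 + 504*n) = -3*n^5 - 26*n^4 + 14*n^3 + 342*n^2 - 468*n - 27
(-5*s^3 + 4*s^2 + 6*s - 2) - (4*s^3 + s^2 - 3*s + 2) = -9*s^3 + 3*s^2 + 9*s - 4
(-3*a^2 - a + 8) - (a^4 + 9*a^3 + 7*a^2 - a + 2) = -a^4 - 9*a^3 - 10*a^2 + 6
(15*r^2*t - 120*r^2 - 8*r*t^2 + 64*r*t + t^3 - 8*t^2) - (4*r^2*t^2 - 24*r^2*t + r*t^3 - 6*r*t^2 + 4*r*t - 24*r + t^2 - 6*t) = -4*r^2*t^2 + 39*r^2*t - 120*r^2 - r*t^3 - 2*r*t^2 + 60*r*t + 24*r + t^3 - 9*t^2 + 6*t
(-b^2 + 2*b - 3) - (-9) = -b^2 + 2*b + 6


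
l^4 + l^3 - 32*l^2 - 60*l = l*(l - 6)*(l + 2)*(l + 5)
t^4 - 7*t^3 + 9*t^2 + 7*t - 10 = (t - 5)*(t - 2)*(t - 1)*(t + 1)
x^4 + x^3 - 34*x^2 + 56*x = x*(x - 4)*(x - 2)*(x + 7)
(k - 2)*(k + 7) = k^2 + 5*k - 14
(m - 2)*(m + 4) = m^2 + 2*m - 8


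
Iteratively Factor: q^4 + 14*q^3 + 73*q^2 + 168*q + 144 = (q + 3)*(q^3 + 11*q^2 + 40*q + 48) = (q + 3)*(q + 4)*(q^2 + 7*q + 12) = (q + 3)*(q + 4)^2*(q + 3)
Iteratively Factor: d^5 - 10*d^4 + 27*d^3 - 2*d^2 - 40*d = (d + 1)*(d^4 - 11*d^3 + 38*d^2 - 40*d) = (d - 5)*(d + 1)*(d^3 - 6*d^2 + 8*d) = (d - 5)*(d - 2)*(d + 1)*(d^2 - 4*d) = (d - 5)*(d - 4)*(d - 2)*(d + 1)*(d)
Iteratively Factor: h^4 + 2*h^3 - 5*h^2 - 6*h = (h + 3)*(h^3 - h^2 - 2*h) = (h - 2)*(h + 3)*(h^2 + h) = (h - 2)*(h + 1)*(h + 3)*(h)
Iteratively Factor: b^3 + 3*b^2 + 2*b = (b + 2)*(b^2 + b) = b*(b + 2)*(b + 1)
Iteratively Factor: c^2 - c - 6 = (c - 3)*(c + 2)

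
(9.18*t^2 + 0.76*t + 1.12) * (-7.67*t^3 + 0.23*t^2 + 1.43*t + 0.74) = -70.4106*t^5 - 3.7178*t^4 + 4.7118*t^3 + 8.1376*t^2 + 2.164*t + 0.8288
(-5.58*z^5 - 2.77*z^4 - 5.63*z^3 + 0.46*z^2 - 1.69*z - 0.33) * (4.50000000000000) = -25.11*z^5 - 12.465*z^4 - 25.335*z^3 + 2.07*z^2 - 7.605*z - 1.485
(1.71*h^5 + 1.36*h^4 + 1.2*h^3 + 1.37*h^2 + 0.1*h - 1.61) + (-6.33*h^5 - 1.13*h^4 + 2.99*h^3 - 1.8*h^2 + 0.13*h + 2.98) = -4.62*h^5 + 0.23*h^4 + 4.19*h^3 - 0.43*h^2 + 0.23*h + 1.37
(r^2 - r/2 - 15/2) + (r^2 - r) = 2*r^2 - 3*r/2 - 15/2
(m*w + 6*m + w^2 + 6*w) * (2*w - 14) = 2*m*w^2 - 2*m*w - 84*m + 2*w^3 - 2*w^2 - 84*w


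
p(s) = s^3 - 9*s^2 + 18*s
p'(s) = 3*s^2 - 18*s + 18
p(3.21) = -1.88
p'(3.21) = -8.87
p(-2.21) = -94.53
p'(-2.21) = 72.43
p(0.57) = 7.52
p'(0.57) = 8.71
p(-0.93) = -25.33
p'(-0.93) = 37.33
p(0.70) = 8.53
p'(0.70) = 6.87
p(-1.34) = -42.69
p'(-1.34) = 47.51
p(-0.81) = -21.02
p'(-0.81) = 34.55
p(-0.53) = -12.22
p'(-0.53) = 28.38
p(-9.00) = -1620.00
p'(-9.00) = 423.00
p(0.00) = 0.00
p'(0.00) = 18.00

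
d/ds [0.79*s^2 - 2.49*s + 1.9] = 1.58*s - 2.49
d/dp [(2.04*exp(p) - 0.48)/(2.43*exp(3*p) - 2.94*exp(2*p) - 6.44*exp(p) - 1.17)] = (-9.9144*exp(3*p) + 9.4968*exp(2*p) - 2.8224*exp(p) - 5.478)*exp(p)/(5.9049*exp(6*p) - 14.2884*exp(5*p) - 22.6548*exp(4*p) + 32.181*exp(3*p) + 48.3532*exp(2*p) + 15.0696*exp(p) + 1.3689)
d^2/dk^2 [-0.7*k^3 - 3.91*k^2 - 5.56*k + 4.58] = -4.2*k - 7.82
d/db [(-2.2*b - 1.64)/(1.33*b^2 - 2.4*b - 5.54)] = (2.926*b^2 + 4.3624*b + 8.252)/(1.7689*b^4 - 6.384*b^3 - 8.9764*b^2 + 26.592*b + 30.6916)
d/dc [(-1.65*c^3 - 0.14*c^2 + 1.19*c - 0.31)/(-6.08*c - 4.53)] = (20.064*c^3 + 23.2747*c^2 + 1.2684*c - 7.2755)/(36.9664*c^2 + 55.0848*c + 20.5209)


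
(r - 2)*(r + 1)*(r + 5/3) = r^3 + 2*r^2/3 - 11*r/3 - 10/3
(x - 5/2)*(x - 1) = x^2 - 7*x/2 + 5/2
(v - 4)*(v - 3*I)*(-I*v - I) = -I*v^3 - 3*v^2 + 3*I*v^2 + 9*v + 4*I*v + 12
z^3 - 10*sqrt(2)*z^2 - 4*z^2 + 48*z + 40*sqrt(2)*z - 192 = (z - 4)*(z - 6*sqrt(2))*(z - 4*sqrt(2))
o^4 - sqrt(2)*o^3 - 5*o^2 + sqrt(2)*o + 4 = (o - 1)*(o + 1)*(o - 2*sqrt(2))*(o + sqrt(2))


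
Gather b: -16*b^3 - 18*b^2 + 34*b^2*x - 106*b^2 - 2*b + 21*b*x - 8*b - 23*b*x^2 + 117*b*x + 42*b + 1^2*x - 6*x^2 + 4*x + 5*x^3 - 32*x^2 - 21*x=-16*b^3 + b^2*(34*x - 124) + b*(-23*x^2 + 138*x + 32) + 5*x^3 - 38*x^2 - 16*x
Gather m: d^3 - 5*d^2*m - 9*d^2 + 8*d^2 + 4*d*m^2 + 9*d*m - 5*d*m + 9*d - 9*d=d^3 - d^2 + 4*d*m^2 + m*(-5*d^2 + 4*d)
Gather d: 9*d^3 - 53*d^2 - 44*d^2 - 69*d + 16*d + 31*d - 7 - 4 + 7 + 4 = 9*d^3 - 97*d^2 - 22*d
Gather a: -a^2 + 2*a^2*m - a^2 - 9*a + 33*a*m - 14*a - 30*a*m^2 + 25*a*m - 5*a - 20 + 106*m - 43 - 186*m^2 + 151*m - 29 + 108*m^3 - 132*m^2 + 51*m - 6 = a^2*(2*m - 2) + a*(-30*m^2 + 58*m - 28) + 108*m^3 - 318*m^2 + 308*m - 98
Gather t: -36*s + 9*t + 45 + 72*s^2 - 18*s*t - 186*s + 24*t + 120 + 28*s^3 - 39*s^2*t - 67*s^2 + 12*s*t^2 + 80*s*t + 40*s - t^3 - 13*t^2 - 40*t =28*s^3 + 5*s^2 - 182*s - t^3 + t^2*(12*s - 13) + t*(-39*s^2 + 62*s - 7) + 165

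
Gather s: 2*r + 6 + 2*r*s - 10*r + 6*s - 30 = -8*r + s*(2*r + 6) - 24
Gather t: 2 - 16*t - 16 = -16*t - 14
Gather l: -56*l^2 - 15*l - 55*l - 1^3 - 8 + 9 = -56*l^2 - 70*l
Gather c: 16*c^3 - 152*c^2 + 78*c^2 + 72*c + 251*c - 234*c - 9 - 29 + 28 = 16*c^3 - 74*c^2 + 89*c - 10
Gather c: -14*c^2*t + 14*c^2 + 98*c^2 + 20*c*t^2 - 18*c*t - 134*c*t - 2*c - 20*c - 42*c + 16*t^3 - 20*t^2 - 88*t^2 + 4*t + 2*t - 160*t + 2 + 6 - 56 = c^2*(112 - 14*t) + c*(20*t^2 - 152*t - 64) + 16*t^3 - 108*t^2 - 154*t - 48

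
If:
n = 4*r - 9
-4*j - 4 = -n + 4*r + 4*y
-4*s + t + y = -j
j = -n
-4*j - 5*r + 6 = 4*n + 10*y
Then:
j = -109/45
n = 109/45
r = 257/90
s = t/4 - 13/16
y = -149/180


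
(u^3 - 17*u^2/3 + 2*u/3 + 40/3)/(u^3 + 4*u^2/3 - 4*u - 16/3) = (u - 5)/(u + 2)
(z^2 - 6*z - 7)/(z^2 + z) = (z - 7)/z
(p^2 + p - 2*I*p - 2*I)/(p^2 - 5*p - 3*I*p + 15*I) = (p^2 + p - 2*I*p - 2*I)/(p^2 - 5*p - 3*I*p + 15*I)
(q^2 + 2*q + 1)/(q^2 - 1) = (q + 1)/(q - 1)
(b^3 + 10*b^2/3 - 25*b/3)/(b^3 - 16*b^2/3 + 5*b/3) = (3*b^2 + 10*b - 25)/(3*b^2 - 16*b + 5)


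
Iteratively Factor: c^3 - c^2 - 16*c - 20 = (c - 5)*(c^2 + 4*c + 4) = (c - 5)*(c + 2)*(c + 2)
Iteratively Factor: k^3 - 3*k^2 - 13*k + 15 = (k + 3)*(k^2 - 6*k + 5) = (k - 5)*(k + 3)*(k - 1)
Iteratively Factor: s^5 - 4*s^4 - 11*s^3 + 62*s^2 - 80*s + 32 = (s - 4)*(s^4 - 11*s^2 + 18*s - 8) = (s - 4)*(s - 1)*(s^3 + s^2 - 10*s + 8) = (s - 4)*(s - 2)*(s - 1)*(s^2 + 3*s - 4) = (s - 4)*(s - 2)*(s - 1)*(s + 4)*(s - 1)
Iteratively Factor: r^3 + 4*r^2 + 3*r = (r + 1)*(r^2 + 3*r) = (r + 1)*(r + 3)*(r)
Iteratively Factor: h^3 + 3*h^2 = (h)*(h^2 + 3*h) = h^2*(h + 3)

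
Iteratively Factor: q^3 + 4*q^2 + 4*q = (q + 2)*(q^2 + 2*q) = q*(q + 2)*(q + 2)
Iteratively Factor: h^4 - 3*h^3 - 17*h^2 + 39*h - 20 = (h - 1)*(h^3 - 2*h^2 - 19*h + 20) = (h - 5)*(h - 1)*(h^2 + 3*h - 4) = (h - 5)*(h - 1)^2*(h + 4)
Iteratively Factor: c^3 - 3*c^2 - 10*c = (c - 5)*(c^2 + 2*c) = c*(c - 5)*(c + 2)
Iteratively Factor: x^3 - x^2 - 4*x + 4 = (x - 1)*(x^2 - 4) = (x - 1)*(x + 2)*(x - 2)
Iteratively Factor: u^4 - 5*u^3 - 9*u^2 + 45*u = (u + 3)*(u^3 - 8*u^2 + 15*u) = (u - 3)*(u + 3)*(u^2 - 5*u) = (u - 5)*(u - 3)*(u + 3)*(u)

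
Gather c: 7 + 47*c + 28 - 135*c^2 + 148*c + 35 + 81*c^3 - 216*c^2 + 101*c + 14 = 81*c^3 - 351*c^2 + 296*c + 84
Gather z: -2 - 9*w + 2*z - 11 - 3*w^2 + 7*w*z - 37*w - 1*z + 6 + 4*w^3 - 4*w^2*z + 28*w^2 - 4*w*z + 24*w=4*w^3 + 25*w^2 - 22*w + z*(-4*w^2 + 3*w + 1) - 7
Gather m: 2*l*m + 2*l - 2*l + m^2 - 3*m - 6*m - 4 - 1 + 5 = m^2 + m*(2*l - 9)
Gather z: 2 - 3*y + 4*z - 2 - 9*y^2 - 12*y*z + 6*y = -9*y^2 + 3*y + z*(4 - 12*y)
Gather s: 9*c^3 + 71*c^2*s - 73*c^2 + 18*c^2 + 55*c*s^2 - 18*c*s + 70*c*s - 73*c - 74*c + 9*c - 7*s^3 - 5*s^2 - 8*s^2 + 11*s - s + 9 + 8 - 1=9*c^3 - 55*c^2 - 138*c - 7*s^3 + s^2*(55*c - 13) + s*(71*c^2 + 52*c + 10) + 16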